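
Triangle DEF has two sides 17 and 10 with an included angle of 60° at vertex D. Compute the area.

Area = (1/2) * DE * DF * sin(D)
Area = (1/2) * 17 * 10 * sin(60°)
Area = (1/2) * 17 * 10 * sqrt(3)/2
Area = 85*sqrt(3)/2

85*sqrt(3)/2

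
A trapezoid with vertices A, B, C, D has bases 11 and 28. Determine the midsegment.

midsegment = (11 + 28) / 2 = 39 / 2 = 39/2

39/2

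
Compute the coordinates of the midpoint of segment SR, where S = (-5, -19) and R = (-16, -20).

The midpoint is the point halfway along the segment.
Move half the horizontal distance: -5 + (-16 - -5)/2 = -5 + -11/2 = -21/2
Move half the vertical distance: -19 + (-20 - -19)/2 = -19 + -1/2 = -39/2
Midpoint = (-21/2, -39/2)

(-21/2, -39/2)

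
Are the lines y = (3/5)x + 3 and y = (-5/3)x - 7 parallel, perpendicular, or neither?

Slope of line 1: m1 = 3/5
Slope of line 2: m2 = -5/3
m1 * m2 = -1, so perpendicular.

Perpendicular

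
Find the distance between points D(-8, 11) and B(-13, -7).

The horizontal distance is |-13 - -8| = 5 and the vertical distance is |-7 - 11| = 18.
By the Pythagorean theorem, d = sqrt(5^2 + 18^2) = sqrt(349).

sqrt(349)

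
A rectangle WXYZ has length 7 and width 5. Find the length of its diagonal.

A rectangle's diagonal splits it into two right triangles, with the diagonal as the hypotenuse.
By the Pythagorean theorem, d^2 = 7^2 + 5^2 = 74.
Therefore d = sqrt(74).

sqrt(74)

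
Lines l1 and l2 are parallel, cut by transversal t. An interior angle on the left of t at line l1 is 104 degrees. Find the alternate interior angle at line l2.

Alternate interior angles are equal: 104 degrees.

104 degrees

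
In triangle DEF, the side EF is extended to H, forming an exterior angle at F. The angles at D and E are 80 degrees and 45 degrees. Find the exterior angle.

Exterior angle = 80 + 45 = 125 degrees (exterior angle theorem).

125 degrees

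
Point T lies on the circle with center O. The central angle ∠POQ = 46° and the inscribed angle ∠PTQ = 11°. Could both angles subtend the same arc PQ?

By the inscribed angle theorem, the inscribed angle for a central angle of 46° should be 46° / 2 = 23°.
The given inscribed angle is 11°, which does not equal 23°.
Therefore, no, they do not correspond to the same arc.

No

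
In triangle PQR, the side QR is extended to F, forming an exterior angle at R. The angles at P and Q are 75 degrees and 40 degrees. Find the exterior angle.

Exterior angle = 75 + 40 = 115 degrees (exterior angle theorem).

115 degrees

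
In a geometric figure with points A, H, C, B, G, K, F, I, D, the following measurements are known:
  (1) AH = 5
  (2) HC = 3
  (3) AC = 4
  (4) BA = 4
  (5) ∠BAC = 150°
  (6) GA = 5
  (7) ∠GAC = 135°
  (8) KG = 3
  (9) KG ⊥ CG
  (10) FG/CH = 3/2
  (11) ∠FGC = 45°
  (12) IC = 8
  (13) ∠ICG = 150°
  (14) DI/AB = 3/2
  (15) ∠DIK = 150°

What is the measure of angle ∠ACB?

Step 1: By the law of cosines on triangle CAB: CB² = 4² + 4² − 2·4·4·cos(150°) = 59.71, so CB ≈ 7.73.
Step 2: By the inverse law of cosines on triangle ACB: cos(∠ACB) = (4² + 7.73² − 4²) / (2·4·7.73) = 59.71/61.82 = 0.9659, so ∠ACB = 15°.

Therefore, the measure of angle ∠ACB = 15°.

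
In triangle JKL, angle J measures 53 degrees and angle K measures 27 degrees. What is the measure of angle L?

By the triangle angle sum property, the three interior angles of any triangle add up to 180°.
We know angle J = 53° and angle K = 27°, so their sum is 80°.
Therefore angle L = 180° - 80° = 100°.

100 degrees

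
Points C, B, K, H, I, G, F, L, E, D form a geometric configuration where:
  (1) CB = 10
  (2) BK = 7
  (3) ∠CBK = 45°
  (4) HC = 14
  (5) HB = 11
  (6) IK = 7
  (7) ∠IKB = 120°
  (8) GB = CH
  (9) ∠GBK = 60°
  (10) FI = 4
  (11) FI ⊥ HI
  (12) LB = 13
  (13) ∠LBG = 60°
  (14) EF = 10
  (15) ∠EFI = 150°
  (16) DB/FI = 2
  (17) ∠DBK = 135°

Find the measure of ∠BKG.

From the given relations: GB = CH = 14.
Step 1: By the law of cosines on triangle KBG: KG² = 7² + 14² − 2·7·14·cos(60°) = 147, so KG = 7·√3.
Step 2: By the inverse law of cosines on triangle BKG: cos(∠BKG) = (7² + (7·√3)² − 14²) / (2·7·7·√3) = 0/169.74 = 0, so ∠BKG = 90°.

Therefore, the measure of angle ∠BKG = 90°.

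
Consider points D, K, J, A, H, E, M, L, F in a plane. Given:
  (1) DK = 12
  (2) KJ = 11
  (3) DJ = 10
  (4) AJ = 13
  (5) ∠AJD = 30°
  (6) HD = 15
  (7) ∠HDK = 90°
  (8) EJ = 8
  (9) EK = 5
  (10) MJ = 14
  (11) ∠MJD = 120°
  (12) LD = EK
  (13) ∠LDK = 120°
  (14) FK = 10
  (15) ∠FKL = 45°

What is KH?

Step 1: By the law of cosines on triangle KDH: KH² = 12² + 15² − 2·12·15·cos(90°) = 369, so KH = 3·√41.

Therefore, the length of KH = 3·√41.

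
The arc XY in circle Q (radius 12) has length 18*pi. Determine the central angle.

Arc length L = 2πr × θ/360, so θ = 360L / (2πr).
θ = 360 × 18*pi / (2π × 12)
θ = 270°
θ = 270°

270°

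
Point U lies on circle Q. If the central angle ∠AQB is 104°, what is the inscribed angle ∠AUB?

Inscribed angle = 104° / 2 = 52° (inscribed angle theorem).

52°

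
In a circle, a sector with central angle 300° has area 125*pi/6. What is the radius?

The sector covers 300°/360° = 5/6 of the full circle.
Full circle area = 125*pi/6 / 5/6 = 25*pi.
Since full area = πr², we get r² = 25*pi/π = 25, so r = 5.

5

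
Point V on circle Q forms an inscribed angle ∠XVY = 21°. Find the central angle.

By the inscribed angle theorem, the central angle is twice the inscribed angle.
Central angle = 2 × 21° = 42°

42°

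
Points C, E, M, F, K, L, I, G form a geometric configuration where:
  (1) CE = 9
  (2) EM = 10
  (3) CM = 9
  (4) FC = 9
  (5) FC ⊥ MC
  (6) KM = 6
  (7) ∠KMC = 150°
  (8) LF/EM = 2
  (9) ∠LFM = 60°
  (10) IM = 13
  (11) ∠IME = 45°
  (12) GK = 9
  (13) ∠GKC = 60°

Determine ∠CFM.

Step 1: By the law of cosines on triangle FCM: FM² = 9² + 9² − 2·9·9·cos(90°) = 162, so FM = 9·√2.
Step 2: By the inverse law of cosines on triangle CFM: cos(∠CFM) = (9² + (9·√2)² − 9²) / (2·9·9·√2) = 162/229.1 = 0.7071, so ∠CFM = 45°.

Therefore, the measure of angle ∠CFM = 45°.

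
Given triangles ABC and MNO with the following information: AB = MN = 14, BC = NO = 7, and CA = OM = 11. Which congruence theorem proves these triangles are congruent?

The given information matches SSS: All three pairs of corresponding sides are equal (Side-Side-Side).

SSS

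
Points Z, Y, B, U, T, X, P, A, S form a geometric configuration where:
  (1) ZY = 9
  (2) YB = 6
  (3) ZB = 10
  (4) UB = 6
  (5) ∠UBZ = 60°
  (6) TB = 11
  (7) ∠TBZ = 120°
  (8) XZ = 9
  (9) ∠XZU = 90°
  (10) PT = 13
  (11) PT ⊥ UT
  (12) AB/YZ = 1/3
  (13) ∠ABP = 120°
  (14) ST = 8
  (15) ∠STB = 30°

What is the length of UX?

Step 1: By the law of cosines on triangle ZBU: ZU² = 10² + 6² − 2·10·6·cos(60°) = 76, so ZU = 2·√19.
Step 2: By the law of cosines on triangle UZX: UX² = (2·√19)² + 9² − 2·2·√19·9·cos(90°) = 157, so UX = √157.

Therefore, the length of UX = √157.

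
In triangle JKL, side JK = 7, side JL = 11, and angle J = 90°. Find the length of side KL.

Since angle J = 90°, this is a right triangle and the law of cosines reduces to the Pythagorean theorem.
KL^2 = 7^2 + 11^2 = 170
KL = sqrt(170)

sqrt(170)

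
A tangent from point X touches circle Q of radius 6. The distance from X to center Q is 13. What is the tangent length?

tangent = √(d² - r²) = √(13² - 6²) = √(169 - 36) = √133 = sqrt(133)

sqrt(133)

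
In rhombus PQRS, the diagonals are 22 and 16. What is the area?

Area of a rhombus = (d1 * d2) / 2
Area = (22 * 16) / 2
Area = 352 / 2
Area = 176

176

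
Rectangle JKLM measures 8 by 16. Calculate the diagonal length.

A rectangle's diagonal splits it into two right triangles, with the diagonal as the hypotenuse.
By the Pythagorean theorem, d^2 = 8^2 + 16^2 = 320.
Therefore d = sqrt(320) = 8*sqrt(5).

8*sqrt(5)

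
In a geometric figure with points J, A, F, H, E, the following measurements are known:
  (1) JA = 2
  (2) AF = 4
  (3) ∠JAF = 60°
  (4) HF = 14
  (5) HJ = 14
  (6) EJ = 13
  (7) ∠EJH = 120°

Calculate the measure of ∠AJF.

Step 1: By the law of cosines on triangle JAF: JF² = 2² + 4² − 2·2·4·cos(60°) = 12, so JF = 2·√3.
Step 2: By the inverse law of cosines on triangle AJF: cos(∠AJF) = (2² + (2·√3)² − 4²) / (2·2·2·√3) = 0/13.86 = 0, so ∠AJF = 90°.

Therefore, the measure of angle ∠AJF = 90°.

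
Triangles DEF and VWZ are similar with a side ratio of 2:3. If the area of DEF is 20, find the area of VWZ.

Area ratio = (2/3)^2 = 4/9. Area of VWZ = 20 * 9/4 = 45.

45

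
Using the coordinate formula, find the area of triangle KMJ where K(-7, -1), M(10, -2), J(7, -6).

Shoelace: Area = (1/2)|-7(-2--6) + 10(-6--1) + 7(-1--2)| = (1/2)(71) = 71/2

71/2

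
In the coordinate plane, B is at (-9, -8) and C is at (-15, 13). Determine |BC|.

d = sqrt((-15 - -9)^2 + (13 - -8)^2)
d = sqrt(-6^2 + 21^2)
d = sqrt(36 + 441)
d = sqrt(477) = 3*sqrt(53)

3*sqrt(53)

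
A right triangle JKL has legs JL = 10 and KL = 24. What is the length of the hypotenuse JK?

In a right triangle, the square of the hypotenuse equals the sum of the squares of the two legs.
The legs are 10 and 24, so the hypotenuse = sqrt(100 + 576) = sqrt(676) = 26.

26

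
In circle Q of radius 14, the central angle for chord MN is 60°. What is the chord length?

Chord = 2(14) sin(30°) = 14

14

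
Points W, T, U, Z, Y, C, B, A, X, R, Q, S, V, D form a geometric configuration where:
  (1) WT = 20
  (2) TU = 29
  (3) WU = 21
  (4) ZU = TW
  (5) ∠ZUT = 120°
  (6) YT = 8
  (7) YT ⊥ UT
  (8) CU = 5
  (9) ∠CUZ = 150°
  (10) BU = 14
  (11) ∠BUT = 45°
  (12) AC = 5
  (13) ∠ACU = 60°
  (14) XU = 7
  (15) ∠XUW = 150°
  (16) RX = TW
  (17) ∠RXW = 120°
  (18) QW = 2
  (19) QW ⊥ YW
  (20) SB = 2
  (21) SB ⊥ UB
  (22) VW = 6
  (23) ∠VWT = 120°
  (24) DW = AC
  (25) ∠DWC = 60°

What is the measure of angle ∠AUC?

Step 1: By the law of cosines on triangle UCA: UA² = 5² + 5² − 2·5·5·cos(60°) = 25, so UA = 5.
Step 2: By the inverse law of cosines on triangle AUC: cos(∠AUC) = (5² + 5² − 5²) / (2·5·5) = 25/50 = 0.5, so ∠AUC = 60°.

Therefore, the measure of angle ∠AUC = 60°.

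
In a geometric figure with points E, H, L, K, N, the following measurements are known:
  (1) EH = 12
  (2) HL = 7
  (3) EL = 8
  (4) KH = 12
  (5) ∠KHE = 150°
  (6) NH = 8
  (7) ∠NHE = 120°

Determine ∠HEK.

Step 1: By the law of cosines on triangle EHK: EK² = 12² + 12² − 2·12·12·cos(150°) = 537.42, so EK ≈ 23.18.
Step 2: By the inverse law of cosines on triangle HEK: cos(∠HEK) = (12² + 23.18² − 12²) / (2·12·23.18) = 537.42/556.37 = 0.9659, so ∠HEK = 15°.

Therefore, the measure of angle ∠HEK = 15°.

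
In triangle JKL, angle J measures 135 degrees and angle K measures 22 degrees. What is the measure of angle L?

Let angle L = x. Then 135 + 22 + x = 180.
x = 180 - 157 = 23 degrees.

23 degrees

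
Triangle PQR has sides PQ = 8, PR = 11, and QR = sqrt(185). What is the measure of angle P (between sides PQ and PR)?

By the inverse law of cosines: cos(P) = (PQ² + PR² - QR²) / (2 × PQ × PR)
cos(P) = (8² + 11² - (sqrt(185))²) / (2 × 8 × 11)
cos(P) = (64 + 121 - (185)) / 176
cos(P) = 0
P = arccos(0) = 90°

90°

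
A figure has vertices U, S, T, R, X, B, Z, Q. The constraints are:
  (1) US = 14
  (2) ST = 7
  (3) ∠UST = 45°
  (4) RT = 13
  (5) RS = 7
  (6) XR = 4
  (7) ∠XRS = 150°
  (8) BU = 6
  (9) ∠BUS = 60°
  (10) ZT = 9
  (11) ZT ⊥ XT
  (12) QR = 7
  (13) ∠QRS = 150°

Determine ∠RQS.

Step 1: By the law of cosines on triangle QRS: QS² = 7² + 7² − 2·7·7·cos(150°) = 182.87, so QS ≈ 13.52.
Step 2: By the inverse law of cosines on triangle RQS: cos(∠RQS) = (7² + 13.52² − 7²) / (2·7·13.52) = 182.87/189.32 = 0.9659, so ∠RQS = 15°.

Therefore, the measure of angle ∠RQS = 15°.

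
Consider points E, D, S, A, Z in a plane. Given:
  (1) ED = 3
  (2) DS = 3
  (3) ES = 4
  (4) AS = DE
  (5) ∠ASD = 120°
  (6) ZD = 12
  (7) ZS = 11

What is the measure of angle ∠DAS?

From the given relations: AS = DE = 3.
Step 1: By the law of cosines on triangle ASD: AD² = 3² + 3² − 2·3·3·cos(120°) = 27, so AD = 3·√3.
Step 2: By the inverse law of cosines on triangle DAS: cos(∠DAS) = ((3·√3)² + 3² − 3²) / (2·3·√3·3) = 27/31.18 = 0.866, so ∠DAS = 30°.

Therefore, the measure of angle ∠DAS = 30°.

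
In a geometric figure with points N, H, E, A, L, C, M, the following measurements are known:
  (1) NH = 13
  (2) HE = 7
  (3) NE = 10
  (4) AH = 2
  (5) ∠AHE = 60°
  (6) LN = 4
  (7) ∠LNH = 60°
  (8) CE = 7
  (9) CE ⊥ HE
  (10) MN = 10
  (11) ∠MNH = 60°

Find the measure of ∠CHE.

Step 1: By the law of cosines on triangle HEC: HC² = 7² + 7² − 2·7·7·cos(90°) = 98, so HC = 7·√2.
Step 2: By the inverse law of cosines on triangle CHE: cos(∠CHE) = ((7·√2)² + 7² − 7²) / (2·7·√2·7) = 98/138.59 = 0.7071, so ∠CHE = 45°.

Therefore, the measure of angle ∠CHE = 45°.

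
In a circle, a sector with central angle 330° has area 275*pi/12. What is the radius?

The sector covers 330°/360° = 11/12 of the full circle.
Full circle area = 275*pi/12 / 11/12 = 25*pi.
Since full area = πr², we get r² = 25*pi/π = 25, so r = 5.

5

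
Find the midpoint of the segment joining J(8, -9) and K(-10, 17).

The midpoint is the average of the coordinates:
x: (8 + -10)/2 = -1
y: (-9 + 17)/2 = 4
Midpoint = (-1, 4)

(-1, 4)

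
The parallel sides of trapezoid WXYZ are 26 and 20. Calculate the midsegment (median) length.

The midsegment of a trapezoid = (base1 + base2) / 2
midsegment = (26 + 20) / 2
midsegment = 46 / 2
midsegment = 23

23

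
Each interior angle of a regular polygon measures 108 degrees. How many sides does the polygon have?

The exterior angle is the supplement of the interior angle: 180 - 108 = 72 degrees.
Since the exterior angles of any convex polygon sum to 360 degrees, the number of sides is 360 / 72 = 5.

5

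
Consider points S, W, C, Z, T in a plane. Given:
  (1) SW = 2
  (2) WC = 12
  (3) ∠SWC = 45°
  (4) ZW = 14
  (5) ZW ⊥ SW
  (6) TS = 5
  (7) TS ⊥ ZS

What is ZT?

Step 1: By the law of cosines on triangle ZWS: ZS² = 14² + 2² − 2·14·2·cos(90°) = 200, so ZS = 10·√2.
Step 2: By the law of cosines on triangle ZST: ZT² = (10·√2)² + 5² − 2·10·√2·5·cos(90°) = 225, so ZT = 15.

Therefore, the length of ZT = 15.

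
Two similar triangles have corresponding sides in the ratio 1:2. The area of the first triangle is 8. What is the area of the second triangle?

The ratio of areas of similar triangles = (side ratio)^2.
Side ratio = 1:2, so area ratio = 1:4.
Area of the second triangle / Area of the first triangle = 4/1
Area of the second triangle = 8 * 4/1 = 32

32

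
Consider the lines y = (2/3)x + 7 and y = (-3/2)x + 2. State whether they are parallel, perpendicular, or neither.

Slope of line 1: m1 = 2/3
Slope of line 2: m2 = -3/2
m1 * m2 = (2/3) * (-3/2) = -1 = -1, so the lines are perpendicular.

Perpendicular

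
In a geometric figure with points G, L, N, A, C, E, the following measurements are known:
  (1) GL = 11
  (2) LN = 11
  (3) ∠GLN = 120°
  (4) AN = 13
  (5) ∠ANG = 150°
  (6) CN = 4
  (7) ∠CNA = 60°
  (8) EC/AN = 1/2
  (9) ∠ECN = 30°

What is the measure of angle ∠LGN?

Step 1: By the law of cosines on triangle GLN: GN² = 11² + 11² − 2·11·11·cos(120°) = 363, so GN = 11·√3.
Step 2: By the inverse law of cosines on triangle LGN: cos(∠LGN) = (11² + (11·√3)² − 11²) / (2·11·11·√3) = 363/419.16 = 0.866, so ∠LGN = 30°.

Therefore, the measure of angle ∠LGN = 30°.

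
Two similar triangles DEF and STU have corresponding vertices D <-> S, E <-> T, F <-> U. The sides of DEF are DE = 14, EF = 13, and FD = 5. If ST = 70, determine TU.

Similar triangles have proportional sides. Setting up the proportion:
ST / DE = TU / EF
70 / 14 = TU / 13
TU = 13 * 70 / 14 = 65.

65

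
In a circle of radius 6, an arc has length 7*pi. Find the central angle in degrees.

Arc length L = 2πr × θ/360, so θ = 360L / (2πr).
θ = 360 × 7*pi / (2π × 6)
θ = 210°
θ = 210°

210°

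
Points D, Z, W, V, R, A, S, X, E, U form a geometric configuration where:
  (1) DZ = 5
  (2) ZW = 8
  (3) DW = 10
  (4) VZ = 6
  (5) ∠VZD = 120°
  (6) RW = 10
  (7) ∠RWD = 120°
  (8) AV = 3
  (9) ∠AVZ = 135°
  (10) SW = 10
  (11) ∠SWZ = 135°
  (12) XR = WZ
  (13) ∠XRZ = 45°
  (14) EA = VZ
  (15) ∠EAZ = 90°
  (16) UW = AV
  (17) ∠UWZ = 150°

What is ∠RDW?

Step 1: By the law of cosines on triangle DWR: DR² = 10² + 10² − 2·10·10·cos(120°) = 300, so DR = 10·√3.
Step 2: By the inverse law of cosines on triangle RDW: cos(∠RDW) = ((10·√3)² + 10² − 10²) / (2·10·√3·10) = 300/346.41 = 0.866, so ∠RDW = 30°.

Therefore, the measure of angle ∠RDW = 30°.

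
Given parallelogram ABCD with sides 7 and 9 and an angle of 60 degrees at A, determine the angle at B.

Opposite sides of a parallelogram are parallel, so consecutive angles form co-interior angles on a transversal.
Co-interior angles sum to 180°, giving angle B = 180 - 60 = 120 degrees.

120 degrees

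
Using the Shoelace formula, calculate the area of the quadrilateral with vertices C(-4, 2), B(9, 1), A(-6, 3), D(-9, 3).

Using the Shoelace formula for a quadrilateral (vertices in order):
Area = (1/2)|sum of (x_i * y_(i+1) - x_(i+1) * y_i)|
Terms: (-4*1 - 9*2) = -22, (9*3 - -6*1) = 33, (-6*3 - -9*3) = 9, (-9*2 - -4*3) = -6
Sum = 14
Area = (1/2)(14) = 7

7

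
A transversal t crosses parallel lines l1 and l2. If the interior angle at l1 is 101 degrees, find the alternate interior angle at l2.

Alternate interior angles are equal: 101 degrees.

101 degrees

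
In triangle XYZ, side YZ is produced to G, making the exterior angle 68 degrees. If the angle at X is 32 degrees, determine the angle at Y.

The exterior angle theorem states that an exterior angle equals the sum of the two non-adjacent interior angles.
So 68 = 32 + angle Y, which gives angle Y = 68 - 32 = 36 degrees.

36 degrees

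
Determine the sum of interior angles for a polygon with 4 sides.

The sum of interior angles of an n-sided polygon is (n - 2) * 180.
For n = 4: (4 - 2) * 180 = 2 * 180 = 360 degrees.

360 degrees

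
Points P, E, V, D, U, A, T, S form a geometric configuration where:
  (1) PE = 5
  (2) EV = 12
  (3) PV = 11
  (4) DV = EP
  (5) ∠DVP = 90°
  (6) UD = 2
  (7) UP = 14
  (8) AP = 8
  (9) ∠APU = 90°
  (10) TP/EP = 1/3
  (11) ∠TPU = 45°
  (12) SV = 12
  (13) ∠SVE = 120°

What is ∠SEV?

Step 1: By the law of cosines on triangle EVS: ES² = 12² + 12² − 2·12·12·cos(120°) = 432, so ES = 12·√3.
Step 2: By the inverse law of cosines on triangle SEV: cos(∠SEV) = ((12·√3)² + 12² − 12²) / (2·12·√3·12) = 432/498.83 = 0.866, so ∠SEV = 30°.

Therefore, the measure of angle ∠SEV = 30°.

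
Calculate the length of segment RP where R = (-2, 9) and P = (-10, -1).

d = sqrt((-8)^2 + (-10)^2) = sqrt(164) = 2*sqrt(41)

2*sqrt(41)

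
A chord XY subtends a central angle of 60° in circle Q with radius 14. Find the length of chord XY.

Chord length = 2r sin(θ/2)
= 2 × 14 × sin(60°/2)
= 2 × 14 × sin(30°)
= 14

14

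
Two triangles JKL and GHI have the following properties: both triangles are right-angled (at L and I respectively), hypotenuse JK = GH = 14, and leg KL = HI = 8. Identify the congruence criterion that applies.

The given information provides:
both triangles are right-angled (at L and I respectively), hypotenuse JK = GH = 14, and leg KL = HI = 8
This matches the HL congruence theorem.
The hypotenuse and one leg of two right triangles are equal (Hypotenuse-Leg).

HL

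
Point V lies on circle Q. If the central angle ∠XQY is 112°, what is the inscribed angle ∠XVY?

By the inscribed angle theorem, the inscribed angle is half the central angle.
Inscribed angle = 112° / 2 = 56°

56°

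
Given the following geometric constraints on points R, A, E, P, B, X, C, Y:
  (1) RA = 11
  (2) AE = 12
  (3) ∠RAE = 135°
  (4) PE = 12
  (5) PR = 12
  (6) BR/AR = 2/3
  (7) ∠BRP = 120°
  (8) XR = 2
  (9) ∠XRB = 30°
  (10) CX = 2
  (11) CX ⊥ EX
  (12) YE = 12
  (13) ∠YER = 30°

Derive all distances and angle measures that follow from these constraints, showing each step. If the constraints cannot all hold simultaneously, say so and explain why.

The constraints are consistent.

From the given relations:
  BR = 2/3·AR = 2/3·11 ≈ 7.33

Step 1: From RA = 11, AE = 12, and ∠RAE = 135°, by the law of cosines:
  RE² = RA² + AE² - 2·RA·AE·cos(135°) = 121 + 144 + 186.7 = 451.7
  RE ≈ 21.25

Step 2: From PR = 12, RB = 7.33, and ∠PRB = 120°, by the law of cosines:
  PB² = PR² + RB² - 2·PR·RB·cos(120°) = 144 + 53.78 + 88 = 285.8
  PB ≈ 16.9

Step 3: From BR = 7.33, RX = 2, and ∠BRX = 30°, by the law of cosines:
  BX² = BR² + RX² - 2·BR·RX·cos(30°) = 53.78 + 4 - 25.4 = 32.37
  BX ≈ 5.69

Step 4: From RE = 21.25, EY = 12, and ∠REY = 30°, by the law of cosines:
  RY² = RE² + EY² - 2·RE·EY·cos(30°) = 451.7 + 144 - 441.7 = 153.9
  RY ≈ 12.41

Step 5: From RA = 11, RE = 21.25, AE = 12, by the inverse law of cosines:
  cos(∠ARE) = (RA² + RE² - AE²) / (2·RA·RE)
  ∠ARE = 23.53°

Step 6: From RE = 21.25, RP = 12, EP = 12, by the inverse law of cosines:
  cos(∠ERP) = (RE² + RP² - EP²) / (2·RE·RP)
  ∠ERP = 27.68°

Step 7: From EA = 12, ER = 21.25, AR = 11, by the inverse law of cosines:
  cos(∠AER) = (EA² + ER² - AR²) / (2·EA·ER)
  ∠AER = 21.47°

Step 8: From EP = 12, ER = 21.25, PR = 12, by the inverse law of cosines:
  cos(∠PER) = (EP² + ER² - PR²) / (2·EP·ER)
  ∠PER = 27.68°

Step 9: From PB = 16.9, PR = 12, BR = 7.33, by the inverse law of cosines:
  cos(∠BPR) = (PB² + PR² - BR²) / (2·PB·PR)
  ∠BPR = 22.07°

Step 10: From PE = 12, PR = 12, ER = 21.25, by the inverse law of cosines:
  cos(∠EPR) = (PE² + PR² - ER²) / (2·PE·PR)
  ∠EPR = 124.63°

Step 11: From BP = 16.9, BR = 7.33, PR = 12, by the inverse law of cosines:
  cos(∠PBR) = (BP² + BR² - PR²) / (2·BP·BR)
  ∠PBR = 37.93°

Step 12: From BR = 7.33, BX = 5.69, RX = 2, by the inverse law of cosines:
  cos(∠RBX) = (BR² + BX² - RX²) / (2·BR·BX)
  ∠RBX = 10.12°

Step 13: From XB = 5.69, XR = 2, BR = 7.33, by the inverse law of cosines:
  cos(∠BXR) = (XB² + XR² - BR²) / (2·XB·XR)
  ∠BXR = 139.88°

Step 14: From RE = 21.25, RY = 12.41, EY = 12, by the inverse law of cosines:
  cos(∠ERY) = (RE² + RY² - EY²) / (2·RE·RY)
  ∠ERY = 28.92°

Step 15: From YE = 12, YR = 12.41, ER = 21.25, by the inverse law of cosines:
  cos(∠EYR) = (YE² + YR² - ER²) / (2·YE·YR)
  ∠EYR = 121.08°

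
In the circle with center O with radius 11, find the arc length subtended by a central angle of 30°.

Arc length = 2πr × θ/360
= 2π × 11 × 1/12
= 11*pi/6

11*pi/6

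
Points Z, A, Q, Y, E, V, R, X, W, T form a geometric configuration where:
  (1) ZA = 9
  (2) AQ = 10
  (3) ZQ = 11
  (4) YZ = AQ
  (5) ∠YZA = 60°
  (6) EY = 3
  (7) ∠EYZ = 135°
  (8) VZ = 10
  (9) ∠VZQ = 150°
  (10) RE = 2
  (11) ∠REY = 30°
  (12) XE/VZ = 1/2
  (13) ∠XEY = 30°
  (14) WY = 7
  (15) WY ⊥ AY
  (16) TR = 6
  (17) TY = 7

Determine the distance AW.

From the given relations: YZ = AQ = 10.
Step 1: By the law of cosines on triangle AZY: AY² = 9² + 10² − 2·9·10·cos(60°) = 91, so AY = √91.
Step 2: By the law of cosines on triangle AYW: AW² = √91² + 7² − 2·√91·7·cos(90°) = 140, so AW = 2·√35.

Therefore, the length of AW = 2·√35.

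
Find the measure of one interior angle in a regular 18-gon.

Each interior angle of a regular n-gon is (n - 2) * 180 / n.
For n = 18: (18 - 2) * 180 / 18 = 2880/18 = 160 degrees.

160 degrees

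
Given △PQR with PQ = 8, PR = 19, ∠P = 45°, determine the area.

Area = (1/2)(8)(19) sin(45°) = (1/2)(8)(19)(sqrt(2)/2) = 38*sqrt(2)

38*sqrt(2)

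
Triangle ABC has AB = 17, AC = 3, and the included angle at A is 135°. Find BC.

By the law of cosines: BC^2 = AB^2 + AC^2 - 2*AB*AC*cos(A)
BC^2 = 17^2 + 3^2 - 2*17*3*cos(135°)
BC^2 = 289 + 9 - 102*(-sqrt(2)/2)
BC^2 = 51*sqrt(2) + 298
BC = sqrt(51*sqrt(2) + 298)

sqrt(51*sqrt(2) + 298)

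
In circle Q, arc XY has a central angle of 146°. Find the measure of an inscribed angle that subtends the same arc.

By the inscribed angle theorem, the inscribed angle is half the central angle.
Inscribed angle = 146° / 2 = 73°

73°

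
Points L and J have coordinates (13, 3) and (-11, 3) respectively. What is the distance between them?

d = sqrt((-11 - 13)^2 + (3 - 3)^2)
d = sqrt(-24^2 + 0^2)
d = sqrt(576 + 0)
d = sqrt(576) = 24

24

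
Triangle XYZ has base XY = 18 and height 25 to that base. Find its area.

A triangle's area is half the area of a rectangle with the same base and height.
Area = (1/2) * 18 * 25 = 225.

225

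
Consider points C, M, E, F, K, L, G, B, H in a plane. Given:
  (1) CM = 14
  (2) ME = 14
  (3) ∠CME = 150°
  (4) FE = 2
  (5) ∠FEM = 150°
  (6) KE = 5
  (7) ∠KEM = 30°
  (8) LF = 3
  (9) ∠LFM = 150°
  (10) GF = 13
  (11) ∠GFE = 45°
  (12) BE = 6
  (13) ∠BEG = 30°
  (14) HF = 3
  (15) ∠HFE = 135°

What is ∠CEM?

Step 1: By the law of cosines on triangle EMC: EC² = 14² + 14² − 2·14·14·cos(150°) = 731.48, so EC ≈ 27.05.
Step 2: By the inverse law of cosines on triangle CEM: cos(∠CEM) = (27.05² + 14² − 14²) / (2·27.05·14) = 731.48/757.29 = 0.9659, so ∠CEM = 15°.

Therefore, the measure of angle ∠CEM = 15°.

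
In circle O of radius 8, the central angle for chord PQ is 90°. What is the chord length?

Drop a perpendicular from the center to the chord, bisecting both the chord and the central angle.
Each half-chord = r sin(θ/2) = 8 sin(45°).
The full chord = 2 × 8 × sin(45°) = 8*sqrt(2).

8*sqrt(2)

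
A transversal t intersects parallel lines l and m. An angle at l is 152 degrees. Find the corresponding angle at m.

Corresponding angles are equal: 152 degrees.

152 degrees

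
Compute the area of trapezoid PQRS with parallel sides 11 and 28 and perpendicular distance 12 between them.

Area = (11 + 28) * 12 / 2 = 468 / 2 = 234

234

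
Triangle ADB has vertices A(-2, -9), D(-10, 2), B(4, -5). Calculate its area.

Using the Shoelace formula for a triangle:
Area = (1/2)|x0(y1 - y2) + x1(y2 - y0) + x2(y0 - y1)|
Area = (1/2)|-2(2 - -5) + -10(-5 - -9) + 4(-9 - 2)|
Area = (1/2)|-14 + -40 + -44|
Area = (1/2)|-98|
Area = (1/2)(98)
Area = 49

49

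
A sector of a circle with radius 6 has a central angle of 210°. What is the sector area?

Sector area = π(6²)(7/12) = 21*pi

21*pi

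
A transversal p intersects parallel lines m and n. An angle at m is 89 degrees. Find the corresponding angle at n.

Corresponding angles formed by parallel lines and a transversal are equal.
The given angle is 89 degrees.
The corresponding angle = 89 degrees.

89 degrees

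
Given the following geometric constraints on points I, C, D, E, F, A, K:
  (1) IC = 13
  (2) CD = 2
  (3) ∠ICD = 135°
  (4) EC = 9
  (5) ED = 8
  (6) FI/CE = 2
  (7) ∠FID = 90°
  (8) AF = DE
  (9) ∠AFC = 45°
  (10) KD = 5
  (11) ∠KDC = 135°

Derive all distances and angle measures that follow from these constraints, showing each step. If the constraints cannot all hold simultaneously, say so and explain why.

The constraints are consistent.

From the given relations:
  FI = 2·CE = 2·9 = 18
  AF = DE = 8

Step 1: From IC = 13, CD = 2, and ∠ICD = 135°, by the law of cosines:
  ID² = IC² + CD² - 2·IC·CD·cos(135°) = 169 + 4 + 36.77 = 209.8
  ID ≈ 14.48

Step 2: From CD = 2, DK = 5, and ∠CDK = 135°, by the law of cosines:
  CK² = CD² + DK² - 2·CD·DK·cos(135°) = 4 + 25 + 14.14 = 43.14
  CK ≈ 6.57

Step 3: From CD = 2, CE = 9, DE = 8, by the inverse law of cosines:
  cos(∠DCE) = (CD² + CE² - DE²) / (2·CD·CE)
  ∠DCE = 54.31°

Step 4: From DC = 2, DE = 8, CE = 9, by the inverse law of cosines:
  cos(∠CDE) = (DC² + DE² - CE²) / (2·DC·DE)
  ∠CDE = 113.97°

Step 5: From EC = 9, ED = 8, CD = 2, by the inverse law of cosines:
  cos(∠CED) = (EC² + ED² - CD²) / (2·EC·ED)
  ∠CED = 11.72°

Step 6: From DI = 14.48, IF = 18, and ∠DIF = 90°, by the law of cosines:
  DF² = DI² + IF² - 2·DI·IF·cos(90°) = 209.8 + 324 - 0 = 533.8
  DF ≈ 23.1

Step 7: From IC = 13, ID = 14.48, CD = 2, by the inverse law of cosines:
  cos(∠CID) = (IC² + ID² - CD²) / (2·IC·ID)
  ∠CID = 5.6°

Step 8: From CD = 2, CK = 6.57, DK = 5, by the inverse law of cosines:
  cos(∠DCK) = (CD² + CK² - DK²) / (2·CD·CK)
  ∠DCK = 32.57°

Step 9: From DC = 2, DI = 14.48, CI = 13, by the inverse law of cosines:
  cos(∠CDI) = (DC² + DI² - CI²) / (2·DC·DI)
  ∠CDI = 39.4°

Step 10: From KC = 6.57, KD = 5, CD = 2, by the inverse law of cosines:
  cos(∠CKD) = (KC² + KD² - CD²) / (2·KC·KD)
  ∠CKD = 12.43°

Step 11: From DF = 23.1, DI = 14.48, FI = 18, by the inverse law of cosines:
  cos(∠FDI) = (DF² + DI² - FI²) / (2·DF·DI)
  ∠FDI = 51.18°

Step 12: From FD = 23.1, FI = 18, DI = 14.48, by the inverse law of cosines:
  cos(∠DFI) = (FD² + FI² - DI²) / (2·FD·FI)
  ∠DFI = 38.82°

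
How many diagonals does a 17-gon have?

The number of diagonals in an n-gon is n(n - 3)/2.
For n = 17: 17(17 - 3)/2 = 17 × 14 / 2 = 119.

119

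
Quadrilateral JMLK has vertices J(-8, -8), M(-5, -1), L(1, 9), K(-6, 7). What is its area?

Shoelace: sum of cross terms = 89, Area = (1/2)|89| = 89/2

89/2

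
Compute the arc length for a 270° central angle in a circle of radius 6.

Arc length = 2π(6)(3/4) = 9*pi

9*pi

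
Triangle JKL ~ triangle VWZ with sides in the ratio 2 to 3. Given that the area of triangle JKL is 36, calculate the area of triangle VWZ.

For similar figures, the area ratio equals the square of the side ratio.
Side ratio (JKL to VWZ) = 2:3, so area ratio = 2^2:3^2 = 4:9.
If the area of JKL is 36, then the area of VWZ = 36 * (9/4) = 81.

81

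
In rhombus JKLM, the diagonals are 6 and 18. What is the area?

Area of a rhombus = (d1 * d2) / 2
Area = (6 * 18) / 2
Area = 108 / 2
Area = 54

54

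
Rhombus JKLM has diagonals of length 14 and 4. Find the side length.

In a rhombus, the diagonals bisect each other perpendicularly, creating four congruent right triangles.
Each triangle has legs 7 (half of 14) and 2 (half of 4).
The hypotenuse of each right triangle is a side of the rhombus:
side = sqrt(7^2 + 2^2) = sqrt(53)

sqrt(53)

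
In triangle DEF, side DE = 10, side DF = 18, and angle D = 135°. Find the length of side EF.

Law of cosines: EF^2 = 10^2 + 18^2 - 2(10)(18)cos(135°) = 180*sqrt(2) + 424, so EF = 2*sqrt(45*sqrt(2) + 106).

2*sqrt(45*sqrt(2) + 106)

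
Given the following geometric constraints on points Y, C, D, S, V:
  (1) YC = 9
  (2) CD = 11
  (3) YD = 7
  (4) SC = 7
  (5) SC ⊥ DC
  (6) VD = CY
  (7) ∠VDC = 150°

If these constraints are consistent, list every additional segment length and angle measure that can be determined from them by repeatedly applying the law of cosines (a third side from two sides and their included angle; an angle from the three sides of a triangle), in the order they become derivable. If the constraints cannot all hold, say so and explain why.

The constraints are consistent. Derivable facts, in order:
After 1 step:
- CV ≈ 19.33
- DS = √170
- ∠CDY = 54.7°
- ∠CYD = 85.9°
- ∠DCY = 39.4°
After 2 steps:
- ∠CDS = 32.47°
- ∠CSD = 57.53°
- ∠CVD = 16.53°
- ∠DCV = 13.47°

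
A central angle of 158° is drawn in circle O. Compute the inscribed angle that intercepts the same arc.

Inscribed angle = 158° / 2 = 79° (inscribed angle theorem).

79°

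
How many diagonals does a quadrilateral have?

Total line segments between 4 vertices = C(4,2) = 6.
Subtract the 4 sides: 6 - 4 = 2 diagonals.

2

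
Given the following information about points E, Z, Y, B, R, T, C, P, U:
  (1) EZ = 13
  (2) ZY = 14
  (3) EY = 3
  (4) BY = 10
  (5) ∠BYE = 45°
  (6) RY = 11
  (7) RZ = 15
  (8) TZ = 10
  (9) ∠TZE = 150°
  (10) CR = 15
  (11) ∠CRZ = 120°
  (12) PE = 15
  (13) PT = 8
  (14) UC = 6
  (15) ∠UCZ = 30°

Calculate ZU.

Step 1: By the law of cosines on triangle ZRC: ZC² = 15² + 15² − 2·15·15·cos(120°) = 675, so ZC = 15·√3.
Step 2: By the law of cosines on triangle ZCU: ZU² = (15·√3)² + 6² − 2·15·√3·6·cos(30°) = 441, so ZU = 21.

Therefore, the length of ZU = 21.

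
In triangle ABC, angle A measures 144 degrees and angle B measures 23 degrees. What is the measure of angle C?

The interior angles sum to 180°: angle C = 180 - 144 - 23 = 13°.
The triangle is obtuse (angles 144°, 23°, 13°).

13 degrees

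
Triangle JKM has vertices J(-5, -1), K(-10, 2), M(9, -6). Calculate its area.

Using the Shoelace formula for a triangle:
Area = (1/2)|x0(y1 - y2) + x1(y2 - y0) + x2(y0 - y1)|
Area = (1/2)|-5(2 - -6) + -10(-6 - -1) + 9(-1 - 2)|
Area = (1/2)|-40 + 50 + -27|
Area = (1/2)|-17|
Area = (1/2)(17)
Area = 17/2

17/2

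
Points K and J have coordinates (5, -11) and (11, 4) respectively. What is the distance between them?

d = sqrt((11 - 5)^2 + (4 - -11)^2)
d = sqrt(6^2 + 15^2)
d = sqrt(36 + 225)
d = sqrt(261) = 3*sqrt(29)

3*sqrt(29)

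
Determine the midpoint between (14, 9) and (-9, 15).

The midpoint is the point halfway along the segment.
Move half the horizontal distance: 14 + (-9 - 14)/2 = 14 + -23/2 = 5/2
Move half the vertical distance: 9 + (15 - 9)/2 = 9 + 6/2 = 12
Midpoint = (5/2, 12)

(5/2, 12)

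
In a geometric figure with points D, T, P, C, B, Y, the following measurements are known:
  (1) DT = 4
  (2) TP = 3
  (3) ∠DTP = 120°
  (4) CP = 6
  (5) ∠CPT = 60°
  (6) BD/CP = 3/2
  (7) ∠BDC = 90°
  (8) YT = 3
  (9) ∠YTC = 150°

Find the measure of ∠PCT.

Step 1: By the law of cosines on triangle CPT: CT² = 6² + 3² − 2·6·3·cos(60°) = 27, so CT = 3·√3.
Step 2: By the inverse law of cosines on triangle PCT: cos(∠PCT) = (6² + (3·√3)² − 3²) / (2·6·3·√3) = 54/62.35 = 0.866, so ∠PCT = 30°.

Therefore, the measure of angle ∠PCT = 30°.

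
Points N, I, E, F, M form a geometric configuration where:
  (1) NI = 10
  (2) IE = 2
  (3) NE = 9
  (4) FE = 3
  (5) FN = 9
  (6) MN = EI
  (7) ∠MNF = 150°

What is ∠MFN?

From the given relations: MN = EI = 2.
Step 1: By the law of cosines on triangle FNM: FM² = 9² + 2² − 2·9·2·cos(150°) = 116.18, so FM ≈ 10.78.
Step 2: By the inverse law of cosines on triangle MFN: cos(∠MFN) = (10.78² + 9² − 2²) / (2·10.78·9) = 193.18/194.01 = 0.9957, so ∠MFN = 5.32°.

Therefore, the measure of angle ∠MFN = 5.32°.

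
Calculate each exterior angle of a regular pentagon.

Each exterior angle of a regular n-gon is 360 / n.
For n = 5: 360 / 5 = 72 degrees.

72 degrees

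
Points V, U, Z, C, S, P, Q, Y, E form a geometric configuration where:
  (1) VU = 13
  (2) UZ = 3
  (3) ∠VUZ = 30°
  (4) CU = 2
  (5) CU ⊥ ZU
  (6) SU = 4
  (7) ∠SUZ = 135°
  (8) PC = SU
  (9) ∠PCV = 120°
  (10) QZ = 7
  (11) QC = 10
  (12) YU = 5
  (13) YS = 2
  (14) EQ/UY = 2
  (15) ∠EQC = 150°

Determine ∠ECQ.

From the given relations: EQ = 2·UY = 2·5 = 10.
Step 1: By the law of cosines on triangle CQE: CE² = 10² + 10² − 2·10·10·cos(150°) = 373.21, so CE ≈ 19.32.
Step 2: By the inverse law of cosines on triangle ECQ: cos(∠ECQ) = (19.32² + 10² − 10²) / (2·19.32·10) = 373.21/386.37 = 0.9659, so ∠ECQ = 15°.

Therefore, the measure of angle ∠ECQ = 15°.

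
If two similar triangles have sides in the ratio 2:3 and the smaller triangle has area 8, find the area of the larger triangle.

For similar figures, the area ratio equals the square of the side ratio.
Side ratio (the smaller triangle to the larger triangle) = 2:3, so area ratio = 2^2:3^2 = 4:9.
If the area of the smaller triangle is 8, then the area of the larger triangle = 8 * (9/4) = 18.

18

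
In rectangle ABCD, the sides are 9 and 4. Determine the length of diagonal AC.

d = sqrt(9^2 + 4^2) = sqrt(97)

sqrt(97)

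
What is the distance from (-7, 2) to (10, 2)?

d = sqrt((10 - -7)^2 + (2 - 2)^2)
d = sqrt(17^2 + 0^2)
d = sqrt(289 + 0)
d = sqrt(289) = 17

17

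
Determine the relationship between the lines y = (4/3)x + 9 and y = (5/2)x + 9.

Slope of line 1: m1 = 4/3
Slope of line 2: m2 = 5/2
For parallel lines we need equal slopes: 4/3 != 5/2.
For perpendicular lines we need m1*m2 = -1: (4/3)(5/2) = 10/3 != -1.
Since neither condition holds, the lines are neither parallel nor perpendicular.

Neither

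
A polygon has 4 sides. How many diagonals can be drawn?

Each of the 4 vertices connects to 1 non-adjacent vertices via diagonals.
Total connections = 4 × 1 = 4, but each diagonal is counted twice.
Number of diagonals = 4 / 2 = 2.

2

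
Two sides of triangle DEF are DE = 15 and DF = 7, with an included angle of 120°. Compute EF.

When two sides and the included angle are known, the law of cosines gives the third side.
c^2 = a^2 + b^2 - 2ab cos(C) generalizes the Pythagorean theorem to non-right triangles.
Here: EF^2 = 225 + 49 - 210*(-1/2) = 379
EF = sqrt(379)

sqrt(379)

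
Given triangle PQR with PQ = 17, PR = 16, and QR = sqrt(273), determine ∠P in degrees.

cos(P) = (17² + 16² - (sqrt(273))²) / (2 × 17 × 16) = 1/2, so P = arccos(1/2) = 60°.

60°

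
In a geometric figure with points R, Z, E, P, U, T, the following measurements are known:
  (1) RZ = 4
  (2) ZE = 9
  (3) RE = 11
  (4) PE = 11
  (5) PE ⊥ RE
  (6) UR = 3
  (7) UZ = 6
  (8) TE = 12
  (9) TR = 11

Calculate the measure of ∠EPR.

Step 1: By the law of cosines on triangle PER: PR² = 11² + 11² − 2·11·11·cos(90°) = 242, so PR = 11·√2.
Step 2: By the inverse law of cosines on triangle EPR: cos(∠EPR) = (11² + (11·√2)² − 11²) / (2·11·11·√2) = 242/342.24 = 0.7071, so ∠EPR = 45°.

Therefore, the measure of angle ∠EPR = 45°.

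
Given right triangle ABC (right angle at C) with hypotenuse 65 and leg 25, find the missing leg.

Rearranging the Pythagorean theorem to solve for the unknown leg:
leg^2 = hypotenuse^2 - known_leg^2 = 4225 - 625 = 3600
leg = sqrt(3600) = 60.

60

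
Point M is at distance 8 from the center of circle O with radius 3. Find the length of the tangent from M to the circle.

The tangent, radius, and line from the external point to the center form a right triangle.
The right angle is where the tangent meets the radius.
By the Pythagorean theorem: tangent² + 3² = 8²
tangent² = 64 - 9 = 55
tangent = sqrt(55)

sqrt(55)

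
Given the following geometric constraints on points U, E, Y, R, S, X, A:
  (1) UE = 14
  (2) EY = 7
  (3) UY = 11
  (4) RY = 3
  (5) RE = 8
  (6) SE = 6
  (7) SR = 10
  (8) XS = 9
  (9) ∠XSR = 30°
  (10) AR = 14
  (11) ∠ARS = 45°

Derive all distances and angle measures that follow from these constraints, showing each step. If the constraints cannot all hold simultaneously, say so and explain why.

The constraints are consistent.

Step 1: From RS = 10, SX = 9, and ∠RSX = 30°, by the law of cosines:
  RX² = RS² + SX² - 2·RS·SX·cos(30°) = 100 + 81 - 155.9 = 25.12
  RX ≈ 5.01

Step 2: From SR = 10, RA = 14, and ∠SRA = 45°, by the law of cosines:
  SA² = SR² + RA² - 2·SR·RA·cos(45°) = 100 + 196 - 198 = 98.01
  SA ≈ 9.9

Step 3: From UE = 14, UY = 11, EY = 7, by the inverse law of cosines:
  cos(∠EUY) = (UE² + UY² - EY²) / (2·UE·UY)
  ∠EUY = 29.53°

Step 4: From ER = 8, ES = 6, RS = 10, by the inverse law of cosines:
  cos(∠RES) = (ER² + ES² - RS²) / (2·ER·ES)
  ∠RES = 90°

Step 5: From ER = 8, EY = 7, RY = 3, by the inverse law of cosines:
  cos(∠REY) = (ER² + EY² - RY²) / (2·ER·EY)
  ∠REY = 21.79°

Step 6: From EU = 14, EY = 7, UY = 11, by the inverse law of cosines:
  cos(∠UEY) = (EU² + EY² - UY²) / (2·EU·EY)
  ∠UEY = 50.75°

Step 7: From YE = 7, YR = 3, ER = 8, by the inverse law of cosines:
  cos(∠EYR) = (YE² + YR² - ER²) / (2·YE·YR)
  ∠EYR = 98.21°

Step 8: From YE = 7, YU = 11, EU = 14, by the inverse law of cosines:
  cos(∠EYU) = (YE² + YU² - EU²) / (2·YE·YU)
  ∠EYU = 99.72°

Step 9: From RE = 8, RS = 10, ES = 6, by the inverse law of cosines:
  cos(∠ERS) = (RE² + RS² - ES²) / (2·RE·RS)
  ∠ERS = 36.87°

Step 10: From RE = 8, RY = 3, EY = 7, by the inverse law of cosines:
  cos(∠ERY) = (RE² + RY² - EY²) / (2·RE·RY)
  ∠ERY = 60°

Step 11: From SE = 6, SR = 10, ER = 8, by the inverse law of cosines:
  cos(∠ESR) = (SE² + SR² - ER²) / (2·SE·SR)
  ∠ESR = 53.13°

Step 12: From RS = 10, RX = 5.01, SX = 9, by the inverse law of cosines:
  cos(∠SRX) = (RS² + RX² - SX²) / (2·RS·RX)
  ∠SRX = 63.89°

Step 13: From SA = 9.9, SR = 10, AR = 14, by the inverse law of cosines:
  cos(∠ASR) = (SA² + SR² - AR²) / (2·SA·SR)
  ∠ASR = 89.42°

Step 14: From XR = 5.01, XS = 9, RS = 10, by the inverse law of cosines:
  cos(∠RXS) = (XR² + XS² - RS²) / (2·XR·XS)
  ∠RXS = 86.11°

Step 15: From AR = 14, AS = 9.9, RS = 10, by the inverse law of cosines:
  cos(∠RAS) = (AR² + AS² - RS²) / (2·AR·AS)
  ∠RAS = 45.58°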